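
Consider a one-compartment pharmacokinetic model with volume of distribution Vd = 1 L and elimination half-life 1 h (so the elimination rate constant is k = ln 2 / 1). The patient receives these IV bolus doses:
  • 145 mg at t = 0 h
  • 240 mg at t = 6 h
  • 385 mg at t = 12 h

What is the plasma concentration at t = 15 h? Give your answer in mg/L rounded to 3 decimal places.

k = ln 2 / 1 = 0.69315 per h
Dose 1 (145 mg at t=0 h): 145·exp(−0.69315·15) = 0.004 mg/L
Dose 2 (240 mg at t=6 h): 240·exp(−0.69315·9) = 0.469 mg/L
Dose 3 (385 mg at t=12 h): 385·exp(−0.69315·3) = 48.125 mg/L
C(15) = 0.004 + 0.469 + 48.125 = 48.598 mg/L

48.598 mg/L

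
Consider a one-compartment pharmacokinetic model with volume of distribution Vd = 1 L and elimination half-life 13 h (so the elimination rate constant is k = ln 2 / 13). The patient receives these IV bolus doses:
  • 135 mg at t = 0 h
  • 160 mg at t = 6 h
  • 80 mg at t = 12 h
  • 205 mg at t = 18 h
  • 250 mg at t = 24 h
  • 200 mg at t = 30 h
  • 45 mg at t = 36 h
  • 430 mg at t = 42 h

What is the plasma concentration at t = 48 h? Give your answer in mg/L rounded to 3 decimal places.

562.763 mg/L

k = ln 2 / 13 = 0.05332 per h
Dose 1 (135 mg at t=0 h): 135·exp(−0.05332·48) = 10.443 mg/L
Dose 2 (160 mg at t=6 h): 160·exp(−0.05332·42) = 17.044 mg/L
Dose 3 (80 mg at t=12 h): 80·exp(−0.05332·36) = 11.735 mg/L
Dose 4 (205 mg at t=18 h): 205·exp(−0.05332·30) = 41.407 mg/L
Dose 5 (250 mg at t=24 h): 250·exp(−0.05332·24) = 69.533 mg/L
Dose 6 (200 mg at t=30 h): 200·exp(−0.05332·18) = 76.598 mg/L
Dose 7 (45 mg at t=36 h): 45·exp(−0.05332·12) = 23.732 mg/L
Dose 8 (430 mg at t=42 h): 430·exp(−0.05332·6) = 312.271 mg/L
C(48) = 10.443 + 17.044 + 11.735 + 41.407 + 69.533 + 76.598 + 23.732 + 312.271 = 562.763 mg/L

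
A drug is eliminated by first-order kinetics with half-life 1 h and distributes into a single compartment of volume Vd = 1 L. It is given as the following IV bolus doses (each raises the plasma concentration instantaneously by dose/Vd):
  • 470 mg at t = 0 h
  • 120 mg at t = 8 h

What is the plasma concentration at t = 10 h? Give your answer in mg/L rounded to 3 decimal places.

30.459 mg/L

k = ln 2 / 1 = 0.69315 per h
Dose 1 (470 mg at t=0 h): 470·exp(−0.69315·10) = 0.459 mg/L
Dose 2 (120 mg at t=8 h): 120·exp(−0.69315·2) = 30.000 mg/L
C(10) = 0.459 + 30.000 = 30.459 mg/L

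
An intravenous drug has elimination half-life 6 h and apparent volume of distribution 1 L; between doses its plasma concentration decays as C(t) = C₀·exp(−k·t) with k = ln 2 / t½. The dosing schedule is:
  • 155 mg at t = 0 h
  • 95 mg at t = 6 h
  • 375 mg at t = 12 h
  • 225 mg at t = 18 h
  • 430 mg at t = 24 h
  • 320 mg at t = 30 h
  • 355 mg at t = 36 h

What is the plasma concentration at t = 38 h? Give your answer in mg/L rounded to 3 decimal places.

k = ln 2 / 6 = 0.11552 per h
Dose 1 (155 mg at t=0 h): 155·exp(−0.11552·38) = 1.922 mg/L
Dose 2 (95 mg at t=6 h): 95·exp(−0.11552·32) = 2.356 mg/L
Dose 3 (375 mg at t=12 h): 375·exp(−0.11552·26) = 18.602 mg/L
Dose 4 (225 mg at t=18 h): 225·exp(−0.11552·20) = 22.323 mg/L
Dose 5 (430 mg at t=24 h): 430·exp(−0.11552·14) = 85.323 mg/L
Dose 6 (320 mg at t=30 h): 320·exp(−0.11552·8) = 126.992 mg/L
Dose 7 (355 mg at t=36 h): 355·exp(−0.11552·2) = 281.764 mg/L
C(38) = 1.922 + 2.356 + 18.602 + 22.323 + 85.323 + 126.992 + 281.764 = 539.282 mg/L

539.282 mg/L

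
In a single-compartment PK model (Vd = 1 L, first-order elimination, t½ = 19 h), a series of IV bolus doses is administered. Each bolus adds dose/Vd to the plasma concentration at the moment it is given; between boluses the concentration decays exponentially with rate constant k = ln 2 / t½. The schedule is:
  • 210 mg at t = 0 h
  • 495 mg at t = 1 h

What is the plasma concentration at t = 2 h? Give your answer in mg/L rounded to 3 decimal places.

k = ln 2 / 19 = 0.03648 per h
Dose 1 (210 mg at t=0 h): 210·exp(−0.03648·2) = 195.223 mg/L
Dose 2 (495 mg at t=1 h): 495·exp(−0.03648·1) = 477.267 mg/L
C(2) = 195.223 + 477.267 = 672.491 mg/L

672.491 mg/L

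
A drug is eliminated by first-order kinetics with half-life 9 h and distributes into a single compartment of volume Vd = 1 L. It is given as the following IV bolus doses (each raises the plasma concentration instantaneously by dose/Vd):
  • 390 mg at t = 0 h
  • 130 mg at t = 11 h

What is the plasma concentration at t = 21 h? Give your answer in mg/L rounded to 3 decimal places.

k = ln 2 / 9 = 0.07702 per h
Dose 1 (390 mg at t=0 h): 390·exp(−0.07702·21) = 77.386 mg/L
Dose 2 (130 mg at t=11 h): 130·exp(−0.07702·10) = 60.182 mg/L
C(21) = 77.386 + 60.182 = 137.568 mg/L

137.568 mg/L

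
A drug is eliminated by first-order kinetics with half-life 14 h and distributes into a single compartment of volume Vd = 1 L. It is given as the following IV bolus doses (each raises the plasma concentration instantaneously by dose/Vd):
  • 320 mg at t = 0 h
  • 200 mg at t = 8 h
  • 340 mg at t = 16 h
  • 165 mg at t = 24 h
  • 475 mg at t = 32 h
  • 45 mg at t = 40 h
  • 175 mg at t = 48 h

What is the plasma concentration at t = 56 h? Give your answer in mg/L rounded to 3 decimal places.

402.240 mg/L

k = ln 2 / 14 = 0.04951 per h
Dose 1 (320 mg at t=0 h): 320·exp(−0.04951·56) = 20.000 mg/L
Dose 2 (200 mg at t=8 h): 200·exp(−0.04951·48) = 18.575 mg/L
Dose 3 (340 mg at t=16 h): 340·exp(−0.04951·40) = 46.924 mg/L
Dose 4 (165 mg at t=24 h): 165·exp(−0.04951·32) = 33.839 mg/L
Dose 5 (475 mg at t=32 h): 475·exp(−0.04951·24) = 144.758 mg/L
Dose 6 (45 mg at t=40 h): 45·exp(−0.04951·16) = 20.379 mg/L
Dose 7 (175 mg at t=48 h): 175·exp(−0.04951·8) = 117.766 mg/L
C(56) = 20.000 + 18.575 + 46.924 + 33.839 + 144.758 + 20.379 + 117.766 = 402.240 mg/L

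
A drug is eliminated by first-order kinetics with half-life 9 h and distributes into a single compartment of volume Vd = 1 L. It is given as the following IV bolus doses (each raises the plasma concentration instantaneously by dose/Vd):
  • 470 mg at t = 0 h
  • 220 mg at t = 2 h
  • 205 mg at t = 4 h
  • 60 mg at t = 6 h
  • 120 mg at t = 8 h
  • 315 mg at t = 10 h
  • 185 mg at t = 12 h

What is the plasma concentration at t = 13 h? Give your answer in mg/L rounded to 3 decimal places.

k = ln 2 / 9 = 0.07702 per h
Dose 1 (470 mg at t=0 h): 470·exp(−0.07702·13) = 172.694 mg/L
Dose 2 (220 mg at t=2 h): 220·exp(−0.07702·11) = 94.297 mg/L
Dose 3 (205 mg at t=4 h): 205·exp(−0.07702·9) = 102.500 mg/L
Dose 4 (60 mg at t=6 h): 60·exp(−0.07702·7) = 34.996 mg/L
Dose 5 (120 mg at t=8 h): 120·exp(−0.07702·5) = 81.647 mg/L
Dose 6 (315 mg at t=10 h): 315·exp(−0.07702·3) = 250.016 mg/L
Dose 7 (185 mg at t=12 h): 185·exp(−0.07702·1) = 171.287 mg/L
C(13) = 172.694 + 94.297 + 102.500 + 34.996 + 81.647 + 250.016 + 171.287 = 907.436 mg/L

907.436 mg/L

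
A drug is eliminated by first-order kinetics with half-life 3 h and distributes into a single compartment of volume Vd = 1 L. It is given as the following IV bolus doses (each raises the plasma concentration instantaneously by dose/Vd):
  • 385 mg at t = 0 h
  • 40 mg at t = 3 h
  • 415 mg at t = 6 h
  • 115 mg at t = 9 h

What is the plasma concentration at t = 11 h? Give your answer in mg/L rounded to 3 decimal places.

239.779 mg/L

k = ln 2 / 3 = 0.23105 per h
Dose 1 (385 mg at t=0 h): 385·exp(−0.23105·11) = 30.317 mg/L
Dose 2 (40 mg at t=3 h): 40·exp(−0.23105·8) = 6.300 mg/L
Dose 3 (415 mg at t=6 h): 415·exp(−0.23105·5) = 130.717 mg/L
Dose 4 (115 mg at t=9 h): 115·exp(−0.23105·2) = 72.445 mg/L
C(11) = 30.317 + 6.300 + 130.717 + 72.445 = 239.779 mg/L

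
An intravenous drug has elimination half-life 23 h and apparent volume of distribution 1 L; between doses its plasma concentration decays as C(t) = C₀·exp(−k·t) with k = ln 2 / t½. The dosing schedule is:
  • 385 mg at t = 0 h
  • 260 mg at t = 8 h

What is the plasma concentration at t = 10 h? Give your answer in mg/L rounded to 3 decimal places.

k = ln 2 / 23 = 0.03014 per h
Dose 1 (385 mg at t=0 h): 385·exp(−0.03014·10) = 284.825 mg/L
Dose 2 (260 mg at t=8 h): 260·exp(−0.03014·2) = 244.792 mg/L
C(10) = 284.825 + 244.792 = 529.617 mg/L

529.617 mg/L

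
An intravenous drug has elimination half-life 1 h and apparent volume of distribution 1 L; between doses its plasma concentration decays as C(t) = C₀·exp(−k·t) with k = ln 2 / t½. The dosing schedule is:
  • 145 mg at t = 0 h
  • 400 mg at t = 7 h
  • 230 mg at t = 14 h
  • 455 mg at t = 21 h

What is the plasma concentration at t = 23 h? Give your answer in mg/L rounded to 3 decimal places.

114.205 mg/L

k = ln 2 / 1 = 0.69315 per h
Dose 1 (145 mg at t=0 h): 145·exp(−0.69315·23) = 0.000 mg/L
Dose 2 (400 mg at t=7 h): 400·exp(−0.69315·16) = 0.006 mg/L
Dose 3 (230 mg at t=14 h): 230·exp(−0.69315·9) = 0.449 mg/L
Dose 4 (455 mg at t=21 h): 455·exp(−0.69315·2) = 113.750 mg/L
C(23) = 0.000 + 0.006 + 0.449 + 113.750 = 114.205 mg/L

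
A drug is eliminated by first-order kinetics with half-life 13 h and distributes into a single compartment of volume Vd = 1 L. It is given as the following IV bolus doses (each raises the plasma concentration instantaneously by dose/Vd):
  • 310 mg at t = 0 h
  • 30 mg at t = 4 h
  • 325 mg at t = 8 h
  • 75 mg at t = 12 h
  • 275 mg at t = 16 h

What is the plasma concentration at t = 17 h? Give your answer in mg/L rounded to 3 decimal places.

k = ln 2 / 13 = 0.05332 per h
Dose 1 (310 mg at t=0 h): 310·exp(−0.05332·17) = 125.230 mg/L
Dose 2 (30 mg at t=4 h): 30·exp(−0.05332·13) = 15.000 mg/L
Dose 3 (325 mg at t=8 h): 325·exp(−0.05332·9) = 201.131 mg/L
Dose 4 (75 mg at t=12 h): 75·exp(−0.05332·5) = 57.449 mg/L
Dose 5 (275 mg at t=16 h): 275·exp(−0.05332·1) = 260.721 mg/L
C(17) = 125.230 + 15.000 + 201.131 + 57.449 + 260.721 = 659.530 mg/L

659.530 mg/L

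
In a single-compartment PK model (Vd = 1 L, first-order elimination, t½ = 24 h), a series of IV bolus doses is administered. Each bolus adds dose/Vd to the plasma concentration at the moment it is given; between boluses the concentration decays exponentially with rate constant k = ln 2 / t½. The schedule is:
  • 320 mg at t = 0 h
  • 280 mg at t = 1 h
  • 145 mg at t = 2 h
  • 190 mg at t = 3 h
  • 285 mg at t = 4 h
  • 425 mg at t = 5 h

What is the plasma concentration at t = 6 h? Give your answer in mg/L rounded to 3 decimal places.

k = ln 2 / 24 = 0.02888 per h
Dose 1 (320 mg at t=0 h): 320·exp(−0.02888·6) = 269.087 mg/L
Dose 2 (280 mg at t=1 h): 280·exp(−0.02888·5) = 242.350 mg/L
Dose 3 (145 mg at t=2 h): 145·exp(−0.02888·4) = 129.180 mg/L
Dose 4 (190 mg at t=3 h): 190·exp(−0.02888·3) = 174.231 mg/L
Dose 5 (285 mg at t=4 h): 285·exp(−0.02888·2) = 269.004 mg/L
Dose 6 (425 mg at t=5 h): 425·exp(−0.02888·1) = 412.901 mg/L
C(6) = 269.087 + 242.350 + 129.180 + 174.231 + 269.004 + 412.901 = 1496.753 mg/L

1496.753 mg/L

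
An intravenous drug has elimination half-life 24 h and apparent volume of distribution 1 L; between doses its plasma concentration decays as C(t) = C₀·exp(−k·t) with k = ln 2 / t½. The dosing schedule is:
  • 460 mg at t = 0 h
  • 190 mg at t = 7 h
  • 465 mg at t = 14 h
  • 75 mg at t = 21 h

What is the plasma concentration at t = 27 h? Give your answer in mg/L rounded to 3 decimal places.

700.056 mg/L

k = ln 2 / 24 = 0.02888 per h
Dose 1 (460 mg at t=0 h): 460·exp(−0.02888·27) = 210.911 mg/L
Dose 2 (190 mg at t=7 h): 190·exp(−0.02888·20) = 106.634 mg/L
Dose 3 (465 mg at t=14 h): 465·exp(−0.02888·13) = 319.444 mg/L
Dose 4 (75 mg at t=21 h): 75·exp(−0.02888·6) = 63.067 mg/L
C(27) = 210.911 + 106.634 + 319.444 + 63.067 = 700.056 mg/L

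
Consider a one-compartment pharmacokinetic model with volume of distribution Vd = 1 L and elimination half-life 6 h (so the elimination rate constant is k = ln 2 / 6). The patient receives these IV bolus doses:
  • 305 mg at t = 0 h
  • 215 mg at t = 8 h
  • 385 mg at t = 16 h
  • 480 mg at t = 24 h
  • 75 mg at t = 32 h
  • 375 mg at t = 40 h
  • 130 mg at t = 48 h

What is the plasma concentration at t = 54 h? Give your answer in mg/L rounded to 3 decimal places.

166.744 mg/L

k = ln 2 / 6 = 0.11552 per h
Dose 1 (305 mg at t=0 h): 305·exp(−0.11552·54) = 0.596 mg/L
Dose 2 (215 mg at t=8 h): 215·exp(−0.11552·46) = 1.058 mg/L
Dose 3 (385 mg at t=16 h): 385·exp(−0.11552·38) = 4.775 mg/L
Dose 4 (480 mg at t=24 h): 480·exp(−0.11552·30) = 15.000 mg/L
Dose 5 (75 mg at t=32 h): 75·exp(−0.11552·22) = 5.906 mg/L
Dose 6 (375 mg at t=40 h): 375·exp(−0.11552·14) = 74.409 mg/L
Dose 7 (130 mg at t=48 h): 130·exp(−0.11552·6) = 65.000 mg/L
C(54) = 0.596 + 1.058 + 4.775 + 15.000 + 5.906 + 74.409 + 65.000 = 166.744 mg/L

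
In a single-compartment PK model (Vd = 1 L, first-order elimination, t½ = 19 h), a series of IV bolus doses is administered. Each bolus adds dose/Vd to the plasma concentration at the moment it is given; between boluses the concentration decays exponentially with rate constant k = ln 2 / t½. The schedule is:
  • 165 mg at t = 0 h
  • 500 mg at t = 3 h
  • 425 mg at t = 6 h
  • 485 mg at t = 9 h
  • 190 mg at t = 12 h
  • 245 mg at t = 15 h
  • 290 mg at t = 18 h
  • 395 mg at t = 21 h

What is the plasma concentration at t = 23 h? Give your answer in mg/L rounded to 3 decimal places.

1750.985 mg/L

k = ln 2 / 19 = 0.03648 per h
Dose 1 (165 mg at t=0 h): 165·exp(−0.03648·23) = 71.298 mg/L
Dose 2 (500 mg at t=3 h): 500·exp(−0.03648·20) = 241.044 mg/L
Dose 3 (425 mg at t=6 h): 425·exp(−0.03648·17) = 228.584 mg/L
Dose 4 (485 mg at t=9 h): 485·exp(−0.03648·14) = 291.025 mg/L
Dose 5 (190 mg at t=12 h): 190·exp(−0.03648·11) = 127.196 mg/L
Dose 6 (245 mg at t=15 h): 245·exp(−0.03648·8) = 182.985 mg/L
Dose 7 (290 mg at t=18 h): 290·exp(−0.03648·5) = 241.646 mg/L
Dose 8 (395 mg at t=21 h): 395·exp(−0.03648·2) = 367.206 mg/L
C(23) = 71.298 + 241.044 + 228.584 + 291.025 + 127.196 + 182.985 + 241.646 + 367.206 = 1750.985 mg/L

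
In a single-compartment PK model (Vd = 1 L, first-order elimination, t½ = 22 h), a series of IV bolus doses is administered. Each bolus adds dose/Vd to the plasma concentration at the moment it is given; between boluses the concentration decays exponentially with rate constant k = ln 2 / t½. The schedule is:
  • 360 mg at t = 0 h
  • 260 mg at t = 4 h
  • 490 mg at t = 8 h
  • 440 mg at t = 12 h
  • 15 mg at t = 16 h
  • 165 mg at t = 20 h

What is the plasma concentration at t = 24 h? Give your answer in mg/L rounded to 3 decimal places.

k = ln 2 / 22 = 0.03151 per h
Dose 1 (360 mg at t=0 h): 360·exp(−0.03151·24) = 169.008 mg/L
Dose 2 (260 mg at t=4 h): 260·exp(−0.03151·20) = 138.455 mg/L
Dose 3 (490 mg at t=8 h): 490·exp(−0.03151·16) = 295.982 mg/L
Dose 4 (440 mg at t=12 h): 440·exp(−0.03151·12) = 301.477 mg/L
Dose 5 (15 mg at t=16 h): 15·exp(−0.03151·8) = 11.658 mg/L
Dose 6 (165 mg at t=20 h): 165·exp(−0.03151·4) = 145.463 mg/L
C(24) = 169.008 + 138.455 + 295.982 + 301.477 + 11.658 + 145.463 = 1062.043 mg/L

1062.043 mg/L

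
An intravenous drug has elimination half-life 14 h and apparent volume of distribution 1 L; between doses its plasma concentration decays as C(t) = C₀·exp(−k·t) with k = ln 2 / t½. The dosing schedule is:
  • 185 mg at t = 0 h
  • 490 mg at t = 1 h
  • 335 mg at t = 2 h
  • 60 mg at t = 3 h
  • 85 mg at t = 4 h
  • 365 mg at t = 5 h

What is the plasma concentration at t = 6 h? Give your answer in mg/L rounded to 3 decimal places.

1270.888 mg/L

k = ln 2 / 14 = 0.04951 per h
Dose 1 (185 mg at t=0 h): 185·exp(−0.04951·6) = 137.454 mg/L
Dose 2 (490 mg at t=1 h): 490·exp(−0.04951·5) = 382.547 mg/L
Dose 3 (335 mg at t=2 h): 335·exp(−0.04951·4) = 274.812 mg/L
Dose 4 (60 mg at t=3 h): 60·exp(−0.04951·3) = 51.718 mg/L
Dose 5 (85 mg at t=4 h): 85·exp(−0.04951·2) = 76.987 mg/L
Dose 6 (365 mg at t=5 h): 365·exp(−0.04951·1) = 347.369 mg/L
C(6) = 137.454 + 382.547 + 274.812 + 51.718 + 76.987 + 347.369 = 1270.888 mg/L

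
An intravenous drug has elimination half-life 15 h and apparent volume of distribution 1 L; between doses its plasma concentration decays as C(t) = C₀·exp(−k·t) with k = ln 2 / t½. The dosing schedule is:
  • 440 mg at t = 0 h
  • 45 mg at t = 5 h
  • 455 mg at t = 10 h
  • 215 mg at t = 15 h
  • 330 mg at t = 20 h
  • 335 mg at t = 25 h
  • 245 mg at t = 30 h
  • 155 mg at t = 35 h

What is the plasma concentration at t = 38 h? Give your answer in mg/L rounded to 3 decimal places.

k = ln 2 / 15 = 0.04621 per h
Dose 1 (440 mg at t=0 h): 440·exp(−0.04621·38) = 76.005 mg/L
Dose 2 (45 mg at t=5 h): 45·exp(−0.04621·33) = 9.794 mg/L
Dose 3 (455 mg at t=10 h): 455·exp(−0.04621·28) = 124.764 mg/L
Dose 4 (215 mg at t=15 h): 215·exp(−0.04621·23) = 74.278 mg/L
Dose 5 (330 mg at t=20 h): 330·exp(−0.04621·18) = 143.641 mg/L
Dose 6 (335 mg at t=25 h): 335·exp(−0.04621·13) = 183.718 mg/L
Dose 7 (245 mg at t=30 h): 245·exp(−0.04621·8) = 169.284 mg/L
Dose 8 (155 mg at t=35 h): 155·exp(−0.04621·3) = 134.935 mg/L
C(38) = 76.005 + 9.794 + 124.764 + 74.278 + 143.641 + 183.718 + 169.284 + 134.935 = 916.419 mg/L

916.419 mg/L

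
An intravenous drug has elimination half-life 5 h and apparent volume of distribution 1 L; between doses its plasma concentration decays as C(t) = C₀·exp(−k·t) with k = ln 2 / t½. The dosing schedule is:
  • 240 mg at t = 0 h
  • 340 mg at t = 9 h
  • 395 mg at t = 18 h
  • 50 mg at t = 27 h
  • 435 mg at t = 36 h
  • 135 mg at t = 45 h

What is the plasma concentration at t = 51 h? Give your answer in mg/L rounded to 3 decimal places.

120.214 mg/L

k = ln 2 / 5 = 0.13863 per h
Dose 1 (240 mg at t=0 h): 240·exp(−0.13863·51) = 0.204 mg/L
Dose 2 (340 mg at t=9 h): 340·exp(−0.13863·42) = 1.007 mg/L
Dose 3 (395 mg at t=18 h): 395·exp(−0.13863·33) = 4.072 mg/L
Dose 4 (50 mg at t=27 h): 50·exp(−0.13863·24) = 1.795 mg/L
Dose 5 (435 mg at t=36 h): 435·exp(−0.13863·15) = 54.375 mg/L
Dose 6 (135 mg at t=45 h): 135·exp(−0.13863·6) = 58.762 mg/L
C(51) = 0.204 + 1.007 + 4.072 + 1.795 + 54.375 + 58.762 = 120.214 mg/L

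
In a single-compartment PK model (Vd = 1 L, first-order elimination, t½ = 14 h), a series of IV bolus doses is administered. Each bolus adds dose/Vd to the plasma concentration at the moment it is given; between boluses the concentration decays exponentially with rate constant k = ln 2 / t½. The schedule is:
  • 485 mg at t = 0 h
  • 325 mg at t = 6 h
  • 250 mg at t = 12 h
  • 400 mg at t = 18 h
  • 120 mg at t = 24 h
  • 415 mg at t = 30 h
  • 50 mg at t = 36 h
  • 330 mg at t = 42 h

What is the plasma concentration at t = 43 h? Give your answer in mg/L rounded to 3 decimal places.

893.908 mg/L

k = ln 2 / 14 = 0.04951 per h
Dose 1 (485 mg at t=0 h): 485·exp(−0.04951·43) = 57.697 mg/L
Dose 2 (325 mg at t=6 h): 325·exp(−0.04951·37) = 52.036 mg/L
Dose 3 (250 mg at t=12 h): 250·exp(−0.04951·31) = 53.873 mg/L
Dose 4 (400 mg at t=18 h): 400·exp(−0.04951·25) = 116.013 mg/L
Dose 5 (120 mg at t=24 h): 120·exp(−0.04951·19) = 46.843 mg/L
Dose 6 (415 mg at t=30 h): 415·exp(−0.04951·13) = 218.032 mg/L
Dose 7 (50 mg at t=36 h): 50·exp(−0.04951·7) = 35.355 mg/L
Dose 8 (330 mg at t=42 h): 330·exp(−0.04951·1) = 314.059 mg/L
C(43) = 57.697 + 52.036 + 53.873 + 116.013 + 46.843 + 218.032 + 35.355 + 314.059 = 893.908 mg/L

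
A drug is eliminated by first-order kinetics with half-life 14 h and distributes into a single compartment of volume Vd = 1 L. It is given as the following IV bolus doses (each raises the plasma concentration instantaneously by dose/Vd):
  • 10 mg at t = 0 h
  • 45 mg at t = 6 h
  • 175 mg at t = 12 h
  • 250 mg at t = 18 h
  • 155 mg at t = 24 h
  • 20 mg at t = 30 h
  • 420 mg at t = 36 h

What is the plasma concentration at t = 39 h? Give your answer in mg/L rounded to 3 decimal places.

593.186 mg/L

k = ln 2 / 14 = 0.04951 per h
Dose 1 (10 mg at t=0 h): 10·exp(−0.04951·39) = 1.450 mg/L
Dose 2 (45 mg at t=6 h): 45·exp(−0.04951·33) = 8.783 mg/L
Dose 3 (175 mg at t=12 h): 175·exp(−0.04951·27) = 45.971 mg/L
Dose 4 (250 mg at t=18 h): 250·exp(−0.04951·21) = 88.388 mg/L
Dose 5 (155 mg at t=24 h): 155·exp(−0.04951·15) = 73.756 mg/L
Dose 6 (20 mg at t=30 h): 20·exp(−0.04951·9) = 12.809 mg/L
Dose 7 (420 mg at t=36 h): 420·exp(−0.04951·3) = 362.029 mg/L
C(39) = 1.450 + 8.783 + 45.971 + 88.388 + 73.756 + 12.809 + 362.029 = 593.186 mg/L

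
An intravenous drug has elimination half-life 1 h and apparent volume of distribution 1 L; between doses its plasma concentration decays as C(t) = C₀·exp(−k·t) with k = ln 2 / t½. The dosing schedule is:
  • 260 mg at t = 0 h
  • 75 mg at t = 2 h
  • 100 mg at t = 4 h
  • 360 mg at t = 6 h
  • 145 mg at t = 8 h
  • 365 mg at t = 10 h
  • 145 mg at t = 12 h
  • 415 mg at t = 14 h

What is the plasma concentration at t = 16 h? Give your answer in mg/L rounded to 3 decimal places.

k = ln 2 / 1 = 0.69315 per h
Dose 1 (260 mg at t=0 h): 260·exp(−0.69315·16) = 0.004 mg/L
Dose 2 (75 mg at t=2 h): 75·exp(−0.69315·14) = 0.005 mg/L
Dose 3 (100 mg at t=4 h): 100·exp(−0.69315·12) = 0.024 mg/L
Dose 4 (360 mg at t=6 h): 360·exp(−0.69315·10) = 0.352 mg/L
Dose 5 (145 mg at t=8 h): 145·exp(−0.69315·8) = 0.566 mg/L
Dose 6 (365 mg at t=10 h): 365·exp(−0.69315·6) = 5.703 mg/L
Dose 7 (145 mg at t=12 h): 145·exp(−0.69315·4) = 9.062 mg/L
Dose 8 (415 mg at t=14 h): 415·exp(−0.69315·2) = 103.750 mg/L
C(16) = 0.004 + 0.005 + 0.024 + 0.352 + 0.566 + 5.703 + 9.062 + 103.750 = 119.467 mg/L

119.467 mg/L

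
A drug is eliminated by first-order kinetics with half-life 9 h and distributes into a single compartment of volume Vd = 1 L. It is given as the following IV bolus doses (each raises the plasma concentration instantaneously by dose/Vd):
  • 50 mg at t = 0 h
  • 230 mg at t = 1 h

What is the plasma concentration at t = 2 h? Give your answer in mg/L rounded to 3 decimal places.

k = ln 2 / 9 = 0.07702 per h
Dose 1 (50 mg at t=0 h): 50·exp(−0.07702·2) = 42.862 mg/L
Dose 2 (230 mg at t=1 h): 230·exp(−0.07702·1) = 212.951 mg/L
C(2) = 42.862 + 212.951 = 255.813 mg/L

255.813 mg/L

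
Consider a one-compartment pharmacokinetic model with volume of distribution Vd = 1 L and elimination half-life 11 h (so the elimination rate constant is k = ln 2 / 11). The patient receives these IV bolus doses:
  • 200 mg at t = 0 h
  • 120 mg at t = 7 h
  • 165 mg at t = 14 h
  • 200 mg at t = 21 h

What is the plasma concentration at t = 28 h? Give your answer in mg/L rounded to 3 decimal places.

263.166 mg/L

k = ln 2 / 11 = 0.06301 per h
Dose 1 (200 mg at t=0 h): 200·exp(−0.06301·28) = 34.259 mg/L
Dose 2 (120 mg at t=7 h): 120·exp(−0.06301·21) = 31.951 mg/L
Dose 3 (165 mg at t=14 h): 165·exp(−0.06301·14) = 68.290 mg/L
Dose 4 (200 mg at t=21 h): 200·exp(−0.06301·7) = 128.666 mg/L
C(28) = 34.259 + 31.951 + 68.290 + 128.666 = 263.166 mg/L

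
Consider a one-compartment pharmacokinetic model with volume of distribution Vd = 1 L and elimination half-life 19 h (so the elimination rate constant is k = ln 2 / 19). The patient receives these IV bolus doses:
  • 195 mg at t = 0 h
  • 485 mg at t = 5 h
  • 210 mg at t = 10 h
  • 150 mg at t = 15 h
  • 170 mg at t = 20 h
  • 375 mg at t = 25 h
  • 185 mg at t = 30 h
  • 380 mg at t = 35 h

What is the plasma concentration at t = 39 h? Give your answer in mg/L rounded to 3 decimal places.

k = ln 2 / 19 = 0.03648 per h
Dose 1 (195 mg at t=0 h): 195·exp(−0.03648·39) = 47.004 mg/L
Dose 2 (485 mg at t=5 h): 485·exp(−0.03648·34) = 140.300 mg/L
Dose 3 (210 mg at t=10 h): 210·exp(−0.03648·29) = 72.904 mg/L
Dose 4 (150 mg at t=15 h): 150·exp(−0.03648·24) = 62.495 mg/L
Dose 5 (170 mg at t=20 h): 170·exp(−0.03648·19) = 85.000 mg/L
Dose 6 (375 mg at t=25 h): 375·exp(−0.03648·14) = 225.019 mg/L
Dose 7 (185 mg at t=30 h): 185·exp(−0.03648·9) = 133.223 mg/L
Dose 8 (380 mg at t=35 h): 380·exp(−0.03648·4) = 328.404 mg/L
C(39) = 47.004 + 140.300 + 72.904 + 62.495 + 85.000 + 225.019 + 133.223 + 328.404 = 1094.348 mg/L

1094.348 mg/L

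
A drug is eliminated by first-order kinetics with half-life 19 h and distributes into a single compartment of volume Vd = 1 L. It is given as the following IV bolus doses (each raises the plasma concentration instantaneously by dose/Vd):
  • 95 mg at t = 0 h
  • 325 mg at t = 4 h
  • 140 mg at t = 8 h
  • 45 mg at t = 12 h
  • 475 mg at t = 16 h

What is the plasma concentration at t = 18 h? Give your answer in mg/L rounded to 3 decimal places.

819.217 mg/L

k = ln 2 / 19 = 0.03648 per h
Dose 1 (95 mg at t=0 h): 95·exp(−0.03648·18) = 49.265 mg/L
Dose 2 (325 mg at t=4 h): 325·exp(−0.03648·14) = 195.017 mg/L
Dose 3 (140 mg at t=8 h): 140·exp(−0.03648·10) = 97.206 mg/L
Dose 4 (45 mg at t=12 h): 45·exp(−0.03648·6) = 36.154 mg/L
Dose 5 (475 mg at t=16 h): 475·exp(−0.03648·2) = 441.577 mg/L
C(18) = 49.265 + 195.017 + 97.206 + 36.154 + 441.577 = 819.217 mg/L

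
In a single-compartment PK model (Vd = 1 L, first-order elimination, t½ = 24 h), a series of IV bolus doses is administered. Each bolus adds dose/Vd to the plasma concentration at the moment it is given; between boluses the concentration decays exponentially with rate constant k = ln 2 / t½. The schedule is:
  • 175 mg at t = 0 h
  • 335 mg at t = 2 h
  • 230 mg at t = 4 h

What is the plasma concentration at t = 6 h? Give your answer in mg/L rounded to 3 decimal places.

662.699 mg/L

k = ln 2 / 24 = 0.02888 per h
Dose 1 (175 mg at t=0 h): 175·exp(−0.02888·6) = 147.157 mg/L
Dose 2 (335 mg at t=2 h): 335·exp(−0.02888·4) = 298.451 mg/L
Dose 3 (230 mg at t=4 h): 230·exp(−0.02888·2) = 217.091 mg/L
C(6) = 147.157 + 298.451 + 217.091 = 662.699 mg/L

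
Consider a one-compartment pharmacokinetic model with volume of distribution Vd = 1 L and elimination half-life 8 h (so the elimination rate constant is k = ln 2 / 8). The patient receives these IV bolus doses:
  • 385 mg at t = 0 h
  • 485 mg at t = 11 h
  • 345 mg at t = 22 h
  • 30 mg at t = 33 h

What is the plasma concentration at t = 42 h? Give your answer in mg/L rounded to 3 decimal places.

117.916 mg/L

k = ln 2 / 8 = 0.08664 per h
Dose 1 (385 mg at t=0 h): 385·exp(−0.08664·42) = 10.117 mg/L
Dose 2 (485 mg at t=11 h): 485·exp(−0.08664·31) = 33.056 mg/L
Dose 3 (345 mg at t=22 h): 345·exp(−0.08664·20) = 60.988 mg/L
Dose 4 (30 mg at t=33 h): 30·exp(−0.08664·9) = 13.755 mg/L
C(42) = 10.117 + 33.056 + 60.988 + 13.755 = 117.916 mg/L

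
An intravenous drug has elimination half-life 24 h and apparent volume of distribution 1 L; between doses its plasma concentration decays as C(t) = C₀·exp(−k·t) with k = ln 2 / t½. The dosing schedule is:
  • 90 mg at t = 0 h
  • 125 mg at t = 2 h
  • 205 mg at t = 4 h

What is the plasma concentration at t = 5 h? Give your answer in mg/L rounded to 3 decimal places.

391.688 mg/L

k = ln 2 / 24 = 0.02888 per h
Dose 1 (90 mg at t=0 h): 90·exp(−0.02888·5) = 77.898 mg/L
Dose 2 (125 mg at t=2 h): 125·exp(−0.02888·3) = 114.626 mg/L
Dose 3 (205 mg at t=4 h): 205·exp(−0.02888·1) = 199.164 mg/L
C(5) = 77.898 + 114.626 + 199.164 = 391.688 mg/L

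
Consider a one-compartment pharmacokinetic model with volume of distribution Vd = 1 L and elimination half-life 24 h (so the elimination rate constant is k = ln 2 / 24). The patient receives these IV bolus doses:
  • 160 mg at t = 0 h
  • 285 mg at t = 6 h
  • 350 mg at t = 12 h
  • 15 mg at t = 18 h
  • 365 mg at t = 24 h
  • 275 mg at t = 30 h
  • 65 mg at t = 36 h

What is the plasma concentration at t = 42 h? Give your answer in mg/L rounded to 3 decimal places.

769.131 mg/L

k = ln 2 / 24 = 0.02888 per h
Dose 1 (160 mg at t=0 h): 160·exp(−0.02888·42) = 47.568 mg/L
Dose 2 (285 mg at t=6 h): 285·exp(−0.02888·36) = 100.763 mg/L
Dose 3 (350 mg at t=12 h): 350·exp(−0.02888·30) = 147.157 mg/L
Dose 4 (15 mg at t=18 h): 15·exp(−0.02888·24) = 7.500 mg/L
Dose 5 (365 mg at t=24 h): 365·exp(−0.02888·18) = 217.030 mg/L
Dose 6 (275 mg at t=30 h): 275·exp(−0.02888·12) = 194.454 mg/L
Dose 7 (65 mg at t=36 h): 65·exp(−0.02888·6) = 54.658 mg/L
C(42) = 47.568 + 100.763 + 147.157 + 7.500 + 217.030 + 194.454 + 54.658 = 769.131 mg/L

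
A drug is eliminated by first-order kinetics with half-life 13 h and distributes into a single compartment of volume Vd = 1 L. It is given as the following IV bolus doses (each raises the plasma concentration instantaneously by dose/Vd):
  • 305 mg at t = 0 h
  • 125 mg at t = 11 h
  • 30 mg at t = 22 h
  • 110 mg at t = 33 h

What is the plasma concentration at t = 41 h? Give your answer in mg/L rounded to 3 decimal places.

142.213 mg/L

k = ln 2 / 13 = 0.05332 per h
Dose 1 (305 mg at t=0 h): 305·exp(−0.05332·41) = 34.269 mg/L
Dose 2 (125 mg at t=11 h): 125·exp(−0.05332·30) = 25.248 mg/L
Dose 3 (30 mg at t=22 h): 30·exp(−0.05332·19) = 10.893 mg/L
Dose 4 (110 mg at t=33 h): 110·exp(−0.05332·8) = 71.803 mg/L
C(41) = 34.269 + 25.248 + 10.893 + 71.803 = 142.213 mg/L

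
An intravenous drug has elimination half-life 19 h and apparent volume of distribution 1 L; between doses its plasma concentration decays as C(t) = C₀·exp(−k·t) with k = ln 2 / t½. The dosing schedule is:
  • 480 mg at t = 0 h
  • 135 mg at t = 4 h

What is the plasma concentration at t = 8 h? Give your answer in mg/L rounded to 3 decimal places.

475.172 mg/L

k = ln 2 / 19 = 0.03648 per h
Dose 1 (480 mg at t=0 h): 480·exp(−0.03648·8) = 358.502 mg/L
Dose 2 (135 mg at t=4 h): 135·exp(−0.03648·4) = 116.670 mg/L
C(8) = 358.502 + 116.670 = 475.172 mg/L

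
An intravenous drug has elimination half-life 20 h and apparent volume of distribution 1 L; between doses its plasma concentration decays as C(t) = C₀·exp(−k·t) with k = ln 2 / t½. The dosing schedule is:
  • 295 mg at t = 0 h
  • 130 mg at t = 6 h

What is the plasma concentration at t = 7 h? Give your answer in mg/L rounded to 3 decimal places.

357.024 mg/L

k = ln 2 / 20 = 0.03466 per h
Dose 1 (295 mg at t=0 h): 295·exp(−0.03466·7) = 231.452 mg/L
Dose 2 (130 mg at t=6 h): 130·exp(−0.03466·1) = 125.572 mg/L
C(7) = 231.452 + 125.572 = 357.024 mg/L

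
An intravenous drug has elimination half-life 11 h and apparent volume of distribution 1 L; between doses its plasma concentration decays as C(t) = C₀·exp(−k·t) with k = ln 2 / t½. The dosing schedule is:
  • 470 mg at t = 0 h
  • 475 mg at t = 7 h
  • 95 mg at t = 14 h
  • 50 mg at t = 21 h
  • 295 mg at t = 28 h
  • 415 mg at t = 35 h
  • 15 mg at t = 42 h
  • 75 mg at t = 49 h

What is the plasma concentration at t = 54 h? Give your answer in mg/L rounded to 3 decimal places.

k = ln 2 / 11 = 0.06301 per h
Dose 1 (470 mg at t=0 h): 470·exp(−0.06301·54) = 15.643 mg/L
Dose 2 (475 mg at t=7 h): 475·exp(−0.06301·47) = 24.574 mg/L
Dose 3 (95 mg at t=14 h): 95·exp(−0.06301·40) = 7.640 mg/L
Dose 4 (50 mg at t=21 h): 50·exp(−0.06301·33) = 6.250 mg/L
Dose 5 (295 mg at t=28 h): 295·exp(−0.06301·26) = 57.319 mg/L
Dose 6 (415 mg at t=35 h): 415·exp(−0.06301·19) = 125.339 mg/L
Dose 7 (15 mg at t=42 h): 15·exp(−0.06301·12) = 7.042 mg/L
Dose 8 (75 mg at t=49 h): 75·exp(−0.06301·5) = 54.731 mg/L
C(54) = 15.643 + 24.574 + 7.640 + 6.250 + 57.319 + 125.339 + 7.042 + 54.731 = 298.537 mg/L

298.537 mg/L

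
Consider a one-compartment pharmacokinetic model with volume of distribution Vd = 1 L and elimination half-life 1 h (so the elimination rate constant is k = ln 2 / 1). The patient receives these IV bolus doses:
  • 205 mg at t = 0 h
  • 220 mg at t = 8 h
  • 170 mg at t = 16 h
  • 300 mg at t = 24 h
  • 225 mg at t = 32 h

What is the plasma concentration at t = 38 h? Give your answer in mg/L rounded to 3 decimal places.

3.534 mg/L

k = ln 2 / 1 = 0.69315 per h
Dose 1 (205 mg at t=0 h): 205·exp(−0.69315·38) = 0.000 mg/L
Dose 2 (220 mg at t=8 h): 220·exp(−0.69315·30) = 0.000 mg/L
Dose 3 (170 mg at t=16 h): 170·exp(−0.69315·22) = 0.000 mg/L
Dose 4 (300 mg at t=24 h): 300·exp(−0.69315·14) = 0.018 mg/L
Dose 5 (225 mg at t=32 h): 225·exp(−0.69315·6) = 3.516 mg/L
C(38) = 0.000 + 0.000 + 0.000 + 0.018 + 3.516 = 3.534 mg/L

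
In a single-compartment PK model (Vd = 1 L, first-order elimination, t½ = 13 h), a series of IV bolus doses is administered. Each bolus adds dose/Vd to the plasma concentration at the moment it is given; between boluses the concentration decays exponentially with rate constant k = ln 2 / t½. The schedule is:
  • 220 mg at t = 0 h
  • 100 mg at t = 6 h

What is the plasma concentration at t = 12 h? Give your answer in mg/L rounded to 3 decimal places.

188.645 mg/L

k = ln 2 / 13 = 0.05332 per h
Dose 1 (220 mg at t=0 h): 220·exp(−0.05332·12) = 116.024 mg/L
Dose 2 (100 mg at t=6 h): 100·exp(−0.05332·6) = 72.621 mg/L
C(12) = 116.024 + 72.621 = 188.645 mg/L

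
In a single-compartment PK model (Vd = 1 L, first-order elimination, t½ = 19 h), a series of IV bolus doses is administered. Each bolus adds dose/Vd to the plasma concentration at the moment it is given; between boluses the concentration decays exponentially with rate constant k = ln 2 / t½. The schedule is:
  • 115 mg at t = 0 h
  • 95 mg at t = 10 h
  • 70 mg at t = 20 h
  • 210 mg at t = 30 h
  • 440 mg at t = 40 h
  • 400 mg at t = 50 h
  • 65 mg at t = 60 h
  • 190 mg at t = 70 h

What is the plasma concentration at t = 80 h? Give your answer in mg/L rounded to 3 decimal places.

454.740 mg/L

k = ln 2 / 19 = 0.03648 per h
Dose 1 (115 mg at t=0 h): 115·exp(−0.03648·80) = 6.212 mg/L
Dose 2 (95 mg at t=10 h): 95·exp(−0.03648·70) = 7.390 mg/L
Dose 3 (70 mg at t=20 h): 70·exp(−0.03648·60) = 7.843 mg/L
Dose 4 (210 mg at t=30 h): 210·exp(−0.03648·50) = 33.887 mg/L
Dose 5 (440 mg at t=40 h): 440·exp(−0.03648·40) = 102.260 mg/L
Dose 6 (400 mg at t=50 h): 400·exp(−0.03648·30) = 133.890 mg/L
Dose 7 (65 mg at t=60 h): 65·exp(−0.03648·20) = 31.336 mg/L
Dose 8 (190 mg at t=70 h): 190·exp(−0.03648·10) = 131.922 mg/L
C(80) = 6.212 + 7.390 + 7.843 + 33.887 + 102.260 + 133.890 + 31.336 + 131.922 = 454.740 mg/L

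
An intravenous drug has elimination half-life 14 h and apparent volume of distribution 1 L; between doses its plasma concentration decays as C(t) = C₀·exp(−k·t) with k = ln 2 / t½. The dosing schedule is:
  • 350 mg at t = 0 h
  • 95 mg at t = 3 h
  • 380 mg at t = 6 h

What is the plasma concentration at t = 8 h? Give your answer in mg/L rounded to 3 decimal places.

k = ln 2 / 14 = 0.04951 per h
Dose 1 (350 mg at t=0 h): 350·exp(−0.04951·8) = 235.533 mg/L
Dose 2 (95 mg at t=3 h): 95·exp(−0.04951·5) = 74.167 mg/L
Dose 3 (380 mg at t=6 h): 380·exp(−0.04951·2) = 344.175 mg/L
C(8) = 235.533 + 74.167 + 344.175 = 653.875 mg/L

653.875 mg/L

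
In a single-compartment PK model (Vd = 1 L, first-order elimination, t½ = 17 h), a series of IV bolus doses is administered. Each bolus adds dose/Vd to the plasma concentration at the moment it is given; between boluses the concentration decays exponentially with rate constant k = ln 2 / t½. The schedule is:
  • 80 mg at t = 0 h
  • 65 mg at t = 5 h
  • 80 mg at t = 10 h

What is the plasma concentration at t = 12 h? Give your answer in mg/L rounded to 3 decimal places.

k = ln 2 / 17 = 0.04077 per h
Dose 1 (80 mg at t=0 h): 80·exp(−0.04077·12) = 49.045 mg/L
Dose 2 (65 mg at t=5 h): 65·exp(−0.04077·7) = 48.861 mg/L
Dose 3 (80 mg at t=10 h): 80·exp(−0.04077·2) = 73.735 mg/L
C(12) = 49.045 + 48.861 + 73.735 = 171.641 mg/L

171.641 mg/L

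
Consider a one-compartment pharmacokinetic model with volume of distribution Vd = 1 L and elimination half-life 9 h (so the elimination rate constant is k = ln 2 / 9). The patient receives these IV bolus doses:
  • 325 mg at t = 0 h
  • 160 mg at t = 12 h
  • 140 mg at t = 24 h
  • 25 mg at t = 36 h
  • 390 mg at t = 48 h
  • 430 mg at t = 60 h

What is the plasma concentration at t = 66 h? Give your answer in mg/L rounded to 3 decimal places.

k = ln 2 / 9 = 0.07702 per h
Dose 1 (325 mg at t=0 h): 325·exp(−0.07702·66) = 2.015 mg/L
Dose 2 (160 mg at t=12 h): 160·exp(−0.07702·54) = 2.500 mg/L
Dose 3 (140 mg at t=24 h): 140·exp(−0.07702·42) = 5.512 mg/L
Dose 4 (25 mg at t=36 h): 25·exp(−0.07702·30) = 2.480 mg/L
Dose 5 (390 mg at t=48 h): 390·exp(−0.07702·18) = 97.500 mg/L
Dose 6 (430 mg at t=60 h): 430·exp(−0.07702·6) = 270.883 mg/L
C(66) = 2.015 + 2.500 + 5.512 + 2.480 + 97.500 + 270.883 = 380.891 mg/L

380.891 mg/L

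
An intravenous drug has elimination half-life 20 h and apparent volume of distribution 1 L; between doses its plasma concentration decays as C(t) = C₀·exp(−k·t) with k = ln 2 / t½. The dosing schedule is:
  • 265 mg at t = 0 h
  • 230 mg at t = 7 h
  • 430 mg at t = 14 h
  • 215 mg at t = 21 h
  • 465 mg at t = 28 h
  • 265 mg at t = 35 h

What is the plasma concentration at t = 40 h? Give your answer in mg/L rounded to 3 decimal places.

955.086 mg/L

k = ln 2 / 20 = 0.03466 per h
Dose 1 (265 mg at t=0 h): 265·exp(−0.03466·40) = 66.250 mg/L
Dose 2 (230 mg at t=7 h): 230·exp(−0.03466·33) = 73.287 mg/L
Dose 3 (430 mg at t=14 h): 430·exp(−0.03466·26) = 174.634 mg/L
Dose 4 (215 mg at t=21 h): 215·exp(−0.03466·19) = 111.291 mg/L
Dose 5 (465 mg at t=28 h): 465·exp(−0.03466·12) = 306.786 mg/L
Dose 6 (265 mg at t=35 h): 265·exp(−0.03466·5) = 222.838 mg/L
C(40) = 66.250 + 73.287 + 174.634 + 111.291 + 306.786 + 222.838 = 955.086 mg/L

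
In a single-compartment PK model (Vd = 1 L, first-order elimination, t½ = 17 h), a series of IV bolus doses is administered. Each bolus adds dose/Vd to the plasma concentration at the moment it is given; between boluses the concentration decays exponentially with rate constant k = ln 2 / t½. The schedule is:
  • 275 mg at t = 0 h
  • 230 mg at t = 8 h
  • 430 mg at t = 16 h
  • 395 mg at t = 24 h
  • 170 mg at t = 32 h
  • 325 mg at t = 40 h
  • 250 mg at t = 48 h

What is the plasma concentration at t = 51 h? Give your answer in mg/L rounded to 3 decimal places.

815.885 mg/L

k = ln 2 / 17 = 0.04077 per h
Dose 1 (275 mg at t=0 h): 275·exp(−0.04077·51) = 34.375 mg/L
Dose 2 (230 mg at t=8 h): 230·exp(−0.04077·43) = 39.838 mg/L
Dose 3 (430 mg at t=16 h): 430·exp(−0.04077·35) = 103.205 mg/L
Dose 4 (395 mg at t=24 h): 395·exp(−0.04077·27) = 131.368 mg/L
Dose 5 (170 mg at t=32 h): 170·exp(−0.04077·19) = 78.344 mg/L
Dose 6 (325 mg at t=40 h): 325·exp(−0.04077·11) = 207.539 mg/L
Dose 7 (250 mg at t=48 h): 250·exp(−0.04077·3) = 221.216 mg/L
C(51) = 34.375 + 39.838 + 103.205 + 131.368 + 78.344 + 207.539 + 221.216 = 815.885 mg/L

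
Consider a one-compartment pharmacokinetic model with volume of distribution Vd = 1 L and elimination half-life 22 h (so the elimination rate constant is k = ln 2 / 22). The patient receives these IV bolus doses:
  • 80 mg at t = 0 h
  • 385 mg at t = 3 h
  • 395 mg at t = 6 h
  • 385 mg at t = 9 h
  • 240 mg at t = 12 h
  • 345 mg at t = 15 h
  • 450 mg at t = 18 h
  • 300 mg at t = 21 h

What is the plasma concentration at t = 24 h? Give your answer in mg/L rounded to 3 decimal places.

k = ln 2 / 22 = 0.03151 per h
Dose 1 (80 mg at t=0 h): 80·exp(−0.03151·24) = 37.557 mg/L
Dose 2 (385 mg at t=3 h): 385·exp(−0.03151·21) = 198.662 mg/L
Dose 3 (395 mg at t=6 h): 395·exp(−0.03151·18) = 224.027 mg/L
Dose 4 (385 mg at t=9 h): 385·exp(−0.03151·15) = 240.001 mg/L
Dose 5 (240 mg at t=12 h): 240·exp(−0.03151·12) = 164.442 mg/L
Dose 6 (345 mg at t=15 h): 345·exp(−0.03151·9) = 259.819 mg/L
Dose 7 (450 mg at t=18 h): 450·exp(−0.03151·6) = 372.489 mg/L
Dose 8 (300 mg at t=21 h): 300·exp(−0.03151·3) = 272.943 mg/L
C(24) = 37.557 + 198.662 + 224.027 + 240.001 + 164.442 + 259.819 + 372.489 + 272.943 = 1769.939 mg/L

1769.939 mg/L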